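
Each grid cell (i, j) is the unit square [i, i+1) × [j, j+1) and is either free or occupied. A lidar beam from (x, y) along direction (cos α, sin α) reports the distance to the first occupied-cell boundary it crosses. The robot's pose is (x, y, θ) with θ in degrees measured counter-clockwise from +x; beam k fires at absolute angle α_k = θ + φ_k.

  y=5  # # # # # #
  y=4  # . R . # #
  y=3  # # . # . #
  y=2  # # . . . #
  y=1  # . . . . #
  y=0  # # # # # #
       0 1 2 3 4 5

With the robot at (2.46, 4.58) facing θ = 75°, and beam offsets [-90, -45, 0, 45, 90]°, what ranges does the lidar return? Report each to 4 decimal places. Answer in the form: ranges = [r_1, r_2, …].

beam 1: φ=-90°, α=345°
  dir = (cos 345°, sin 345°) = (0.9659, -0.2588); from cell (2,4)
  next x-line at t=0.5590, next y-line at t=2.2409; Δt_x=1.0353, Δt_y=3.8637
    x: enter (3,4) at t=0.5590
    x: enter (4,4) at t=1.5943 ← occupied
  → r_1 = 1.5943
beam 2: φ=-45°, α=30°
  dir = (cos 30°, sin 30°) = (0.8660, 0.5000); from cell (2,4)
  next x-line at t=0.6235, next y-line at t=0.8400; Δt_x=1.1547, Δt_y=2.0000
    x: enter (3,4) at t=0.6235
    y: enter (3,5) at t=0.8400 ← occupied
  → r_2 = 0.8400
beam 3: φ=0°, α=75°
  dir = (cos 75°, sin 75°) = (0.2588, 0.9659); from cell (2,4)
  next x-line at t=2.0864, next y-line at t=0.4348; Δt_x=3.8637, Δt_y=1.0353
    y: enter (2,5) at t=0.4348 ← occupied
  → r_3 = 0.4348
beam 4: φ=45°, α=120°
  dir = (cos 120°, sin 120°) = (-0.5000, 0.8660); from cell (2,4)
  next x-line at t=0.9200, next y-line at t=0.4850; Δt_x=2.0000, Δt_y=1.1547
    y: enter (2,5) at t=0.4850 ← occupied
  → r_4 = 0.4850
beam 5: φ=90°, α=165°
  dir = (cos 165°, sin 165°) = (-0.9659, 0.2588); from cell (2,4)
  next x-line at t=0.4762, next y-line at t=1.6228; Δt_x=1.0353, Δt_y=3.8637
    x: enter (1,4) at t=0.4762
    x: enter (0,4) at t=1.5115 ← occupied
  → r_5 = 1.5115

ranges = [1.5943, 0.8400, 0.4348, 0.4850, 1.5115]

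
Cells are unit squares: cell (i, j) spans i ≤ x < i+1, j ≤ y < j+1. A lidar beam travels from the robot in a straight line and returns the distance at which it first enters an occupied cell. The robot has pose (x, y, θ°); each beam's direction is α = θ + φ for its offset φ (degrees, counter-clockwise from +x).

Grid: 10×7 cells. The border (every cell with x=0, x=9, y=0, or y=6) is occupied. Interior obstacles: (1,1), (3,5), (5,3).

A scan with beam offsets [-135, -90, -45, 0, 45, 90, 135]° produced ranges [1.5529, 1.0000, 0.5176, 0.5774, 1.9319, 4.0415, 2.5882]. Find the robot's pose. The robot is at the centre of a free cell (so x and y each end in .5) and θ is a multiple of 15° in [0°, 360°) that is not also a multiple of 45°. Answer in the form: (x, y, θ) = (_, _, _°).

Enumerate (i+0.5, j+0.5, θ) over the 37 free cells and 16 admissible headings. For each, cast all 7 beams and compare to the given ranges.
  (4.5, 3.5, 285°): beam 1 = 4.0415 ≠ 1.5529 ✗
  (6.5, 3.5, 345°): beam 1 = 0.5774 ≠ 1.5529 ✗
  (5.5, 2.5, 60°): beam 2 = 3.0000 ≠ 1.0000 ✗
  (6.5, 4.5, 255°): beam 1 = 1.7321 ≠ 1.5529 ✗
  …
  (8.5, 2.5, 30°): r_1=1.5529, r_2=1.0000, r_3=0.5176, r_4=0.5774, r_5=1.9319, r_6=4.0415, r_7=2.5882 — all match ✓
Only this pose fits every beam.

(x, y, θ) = (8.5, 2.5, 30°)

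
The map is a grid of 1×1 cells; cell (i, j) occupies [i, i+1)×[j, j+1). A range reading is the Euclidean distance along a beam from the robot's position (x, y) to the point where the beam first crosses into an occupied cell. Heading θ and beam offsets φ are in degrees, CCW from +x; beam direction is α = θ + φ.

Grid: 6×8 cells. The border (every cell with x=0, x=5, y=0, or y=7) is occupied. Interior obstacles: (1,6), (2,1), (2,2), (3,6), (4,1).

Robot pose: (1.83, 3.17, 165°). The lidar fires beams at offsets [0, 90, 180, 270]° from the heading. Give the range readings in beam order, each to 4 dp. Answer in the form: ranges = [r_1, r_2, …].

beam 1: φ=0°, α=165°
  dir = (cos 165°, sin 165°) = (-0.9659, 0.2588); from cell (1,3)
  next x-line at t=0.8593, next y-line at t=3.2069; Δt_x=1.0353, Δt_y=3.8637
    x: enter (0,3) at t=0.8593 ← occupied
  → r_1 = 0.8593
beam 2: φ=90°, α=255°
  dir = (cos 255°, sin 255°) = (-0.2588, -0.9659); from cell (1,3)
  next x-line at t=3.2069, next y-line at t=0.1760; Δt_x=3.8637, Δt_y=1.0353
    y: enter (1,2) at t=0.1760
    y: enter (1,1) at t=1.2113
    y: enter (1,0) at t=2.2465 ← occupied
  → r_2 = 2.2465
beam 3: φ=180°, α=345°
  dir = (cos 345°, sin 345°) = (0.9659, -0.2588); from cell (1,3)
  next x-line at t=0.1760, next y-line at t=0.6568; Δt_x=1.0353, Δt_y=3.8637
    x: enter (2,3) at t=0.1760
    y: enter (2,2) at t=0.6568 ← occupied
  → r_3 = 0.6568
beam 4: φ=270°, α=75°
  dir = (cos 75°, sin 75°) = (0.2588, 0.9659); from cell (1,3)
  next x-line at t=0.6568, next y-line at t=0.8593; Δt_x=3.8637, Δt_y=1.0353
    x: enter (2,3) at t=0.6568
    y: enter (2,4) at t=0.8593
    y: enter (2,5) at t=1.8946
    y: enter (2,6) at t=2.9298
    y: enter (2,7) at t=3.9651 ← occupied
  → r_4 = 3.9651

ranges = [0.8593, 2.2465, 0.6568, 3.9651]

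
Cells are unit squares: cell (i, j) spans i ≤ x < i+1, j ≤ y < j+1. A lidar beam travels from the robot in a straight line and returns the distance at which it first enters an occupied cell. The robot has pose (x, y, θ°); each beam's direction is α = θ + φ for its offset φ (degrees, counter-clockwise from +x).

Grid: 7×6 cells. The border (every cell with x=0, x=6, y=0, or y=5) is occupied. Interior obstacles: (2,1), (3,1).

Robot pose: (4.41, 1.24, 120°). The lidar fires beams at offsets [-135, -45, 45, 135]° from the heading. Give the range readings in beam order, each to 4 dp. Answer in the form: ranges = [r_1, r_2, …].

beam 1: φ=-135°, α=345°
  cosα=0.9659 sinα=-0.2588 | (4,1) | tMaxX 0.6108 tMaxY 0.9273 | tΔX 1.0353 tΔY 3.8637
    t=0.6108 [x] (5,1)
    t=0.9273 [y] (5,0) — stop
  → r_1 = 0.9273
beam 2: φ=-45°, α=75°
  cosα=0.2588 sinα=0.9659 | (4,1) | tMaxX 2.2796 tMaxY 0.7868 | tΔX 3.8637 tΔY 1.0353
    t=0.7868 [y] (4,2)
    t=1.8221 [y] (4,3)
    t=2.2796 [x] (5,3)
    t=2.8574 [y] (5,4)
    t=3.8926 [y] (5,5) — stop
  → r_2 = 3.8926
beam 3: φ=45°, α=165°
  cosα=-0.9659 sinα=0.2588 | (4,1) | tMaxX 0.4245 tMaxY 2.9364 | tΔX 1.0353 tΔY 3.8637
    t=0.4245 [x] (3,1) — stop
  → r_3 = 0.4245
beam 4: φ=135°, α=255°
  cosα=-0.2588 sinα=-0.9659 | (4,1) | tMaxX 1.5841 tMaxY 0.2485 | tΔX 3.8637 tΔY 1.0353
    t=0.2485 [y] (4,0) — stop
  → r_4 = 0.2485

ranges = [0.9273, 3.8926, 0.4245, 0.2485]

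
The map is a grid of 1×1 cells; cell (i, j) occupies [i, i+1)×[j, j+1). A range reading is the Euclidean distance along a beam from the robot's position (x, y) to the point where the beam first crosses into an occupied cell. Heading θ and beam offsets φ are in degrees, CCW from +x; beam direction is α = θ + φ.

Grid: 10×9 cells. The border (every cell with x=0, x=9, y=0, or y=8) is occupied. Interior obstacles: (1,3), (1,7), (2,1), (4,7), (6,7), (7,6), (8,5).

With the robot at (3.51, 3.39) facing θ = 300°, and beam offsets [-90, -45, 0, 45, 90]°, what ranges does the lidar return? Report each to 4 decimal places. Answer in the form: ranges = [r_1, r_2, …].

beam 1: φ=-90°, α=210°
  d=(-0.8660,-0.5000)  start (3,3)  tX=0.5889 tY=0.7800  stride 1/|dx|=1.1547 1/|dy|=2.0000
    cross x-line → (2,3), t=0.5889
    cross y-line → (2,2), t=0.7800
    cross x-line → (1,2), t=1.7436
    cross y-line → (1,1), t=2.7800
    cross x-line → (0,1), t=2.8983 (wall)
  → r_1 = 2.8983
beam 2: φ=-45°, α=255°
  d=(-0.2588,-0.9659)  start (3,3)  tX=1.9705 tY=0.4038  stride 1/|dx|=3.8637 1/|dy|=1.0353
    cross y-line → (3,2), t=0.4038
    cross y-line → (3,1), t=1.4390
    cross x-line → (2,1), t=1.9705 (wall)
  → r_2 = 1.9705
beam 3: φ=0°, α=300°
  d=(0.5000,-0.8660)  start (3,3)  tX=0.9800 tY=0.4503  stride 1/|dx|=2.0000 1/|dy|=1.1547
    cross y-line → (3,2), t=0.4503
    cross x-line → (4,2), t=0.9800
    cross y-line → (4,1), t=1.6050
    cross y-line → (4,0), t=2.7597 (wall)
  → r_3 = 2.7597
beam 4: φ=45°, α=345°
  d=(0.9659,-0.2588)  start (3,3)  tX=0.5073 tY=1.5068  stride 1/|dx|=1.0353 1/|dy|=3.8637
    cross x-line → (4,3), t=0.5073
    cross y-line → (4,2), t=1.5068
    cross x-line → (5,2), t=1.5426
    cross x-line → (6,2), t=2.5778
    cross x-line → (7,2), t=3.6131
    cross x-line → (8,2), t=4.6484
    cross y-line → (8,1), t=5.3705
    cross x-line → (9,1), t=5.6837 (wall)
  → r_4 = 5.6837
beam 5: φ=90°, α=30°
  d=(0.8660,0.5000)  start (3,3)  tX=0.5658 tY=1.2200  stride 1/|dx|=1.1547 1/|dy|=2.0000
    cross x-line → (4,3), t=0.5658
    cross y-line → (4,4), t=1.2200
    cross x-line → (5,4), t=1.7205
    cross x-line → (6,4), t=2.8752
    cross y-line → (6,5), t=3.2200
    cross x-line → (7,5), t=4.0299
    cross x-line → (8,5), t=5.1846 (wall)
  → r_5 = 5.1846

ranges = [2.8983, 1.9705, 2.7597, 5.6837, 5.1846]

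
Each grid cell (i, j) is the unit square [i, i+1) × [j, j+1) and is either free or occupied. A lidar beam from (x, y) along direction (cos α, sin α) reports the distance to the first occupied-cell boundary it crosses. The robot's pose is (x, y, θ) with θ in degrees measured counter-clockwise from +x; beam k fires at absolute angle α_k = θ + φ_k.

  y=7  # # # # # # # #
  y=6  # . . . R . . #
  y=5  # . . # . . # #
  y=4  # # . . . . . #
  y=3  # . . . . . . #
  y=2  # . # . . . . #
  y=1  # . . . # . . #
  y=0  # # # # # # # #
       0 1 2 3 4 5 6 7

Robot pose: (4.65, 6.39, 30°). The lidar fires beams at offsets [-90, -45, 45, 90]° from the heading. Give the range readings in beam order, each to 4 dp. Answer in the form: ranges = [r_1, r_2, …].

ranges = [4.7000, 1.5068, 0.6315, 0.7044]

beam 1: φ=-90°, α=300°
  direction (0.5000, -0.8660); cell (4,6); t to first gridline: x 0.7000, y 0.4503 (then +2.0000 / +1.1547)
    (4,5) via y @ 0.4503
    (5,5) via x @ 0.7000
    (5,4) via y @ 1.6050
    (6,4) via x @ 2.7000
    (6,3) via y @ 2.7597
    (6,2) via y @ 3.9144
    (7,2) via x @ 4.7000  # hit
  → r_1 = 4.7000
beam 2: φ=-45°, α=345°
  direction (0.9659, -0.2588); cell (4,6); t to first gridline: x 0.3623, y 1.5068 (then +1.0353 / +3.8637)
    (5,6) via x @ 0.3623
    (6,6) via x @ 1.3976
    (6,5) via y @ 1.5068  # hit
  → r_2 = 1.5068
beam 3: φ=45°, α=75°
  direction (0.2588, 0.9659); cell (4,6); t to first gridline: x 1.3523, y 0.6315 (then +3.8637 / +1.0353)
    (4,7) via y @ 0.6315  # hit
  → r_3 = 0.6315
beam 4: φ=90°, α=120°
  direction (-0.5000, 0.8660); cell (4,6); t to first gridline: x 1.3000, y 0.7044 (then +2.0000 / +1.1547)
    (4,7) via y @ 0.7044  # hit
  → r_4 = 0.7044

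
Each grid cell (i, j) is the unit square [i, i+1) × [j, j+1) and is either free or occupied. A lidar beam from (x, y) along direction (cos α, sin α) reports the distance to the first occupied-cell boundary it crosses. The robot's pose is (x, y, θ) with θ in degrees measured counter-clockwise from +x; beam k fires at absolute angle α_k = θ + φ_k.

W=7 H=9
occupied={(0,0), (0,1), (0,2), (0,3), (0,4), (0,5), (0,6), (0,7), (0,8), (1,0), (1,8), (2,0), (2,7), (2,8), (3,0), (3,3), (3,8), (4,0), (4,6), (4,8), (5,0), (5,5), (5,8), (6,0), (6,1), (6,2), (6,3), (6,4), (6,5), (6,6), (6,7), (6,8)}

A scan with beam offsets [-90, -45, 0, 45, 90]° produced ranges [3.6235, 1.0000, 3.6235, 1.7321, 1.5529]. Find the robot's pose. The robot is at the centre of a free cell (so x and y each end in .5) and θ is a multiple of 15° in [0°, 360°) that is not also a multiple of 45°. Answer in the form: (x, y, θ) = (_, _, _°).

Enumerate (i+0.5, j+0.5, θ) over the 31 free cells and 16 admissible headings. For each, cast all 5 beams and compare to the given ranges.
  (1.5, 1.5, 30°): beam 1 = 0.5774 ≠ 3.6235 ✗
  (1.5, 3.5, 120°): beam 1 = 4.0415 ≠ 3.6235 ✗
  (1.5, 6.5, 300°): beam 1 = 0.5774 ≠ 3.6235 ✗
  (5.5, 6.5, 240°): beam 1 = 0.5774 ≠ 3.6235 ✗
  …
  (4.5, 4.5, 285°): r_1=3.6235, r_2=1.0000, r_3=3.6235, r_4=1.7321, r_5=1.5529 — all match ✓
No second candidate reproduces the full scan.

(x, y, θ) = (4.5, 4.5, 285°)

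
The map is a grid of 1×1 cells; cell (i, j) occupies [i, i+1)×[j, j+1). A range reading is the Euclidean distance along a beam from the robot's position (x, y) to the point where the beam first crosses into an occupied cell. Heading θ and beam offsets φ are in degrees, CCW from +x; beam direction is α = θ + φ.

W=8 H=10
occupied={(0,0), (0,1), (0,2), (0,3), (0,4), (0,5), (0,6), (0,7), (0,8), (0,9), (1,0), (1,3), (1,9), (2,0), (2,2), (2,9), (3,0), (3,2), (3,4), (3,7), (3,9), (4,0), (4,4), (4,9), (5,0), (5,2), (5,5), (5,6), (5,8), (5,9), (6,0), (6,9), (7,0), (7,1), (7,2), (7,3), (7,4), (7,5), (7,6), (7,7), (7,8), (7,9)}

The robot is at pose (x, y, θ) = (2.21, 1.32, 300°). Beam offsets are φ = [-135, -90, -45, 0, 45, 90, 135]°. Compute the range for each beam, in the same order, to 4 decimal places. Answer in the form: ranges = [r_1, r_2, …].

beam 1: φ=-135°, α=165°
  dir = (cos 165°, sin 165°) = (-0.9659, 0.2588); from cell (2,1)
  next x-line at t=0.2174, next y-line at t=2.6273; Δt_x=1.0353, Δt_y=3.8637
    x: enter (1,1) at t=0.2174
    x: enter (0,1) at t=1.2527 ← occupied
  → r_1 = 1.2527
beam 2: φ=-90°, α=210°
  dir = (cos 210°, sin 210°) = (-0.8660, -0.5000); from cell (2,1)
  next x-line at t=0.2425, next y-line at t=0.6400; Δt_x=1.1547, Δt_y=2.0000
    x: enter (1,1) at t=0.2425
    y: enter (1,0) at t=0.6400 ← occupied
  → r_2 = 0.6400
beam 3: φ=-45°, α=255°
  dir = (cos 255°, sin 255°) = (-0.2588, -0.9659); from cell (2,1)
  next x-line at t=0.8114, next y-line at t=0.3313; Δt_x=3.8637, Δt_y=1.0353
    y: enter (2,0) at t=0.3313 ← occupied
  → r_3 = 0.3313
beam 4: φ=0°, α=300°
  dir = (cos 300°, sin 300°) = (0.5000, -0.8660); from cell (2,1)
  next x-line at t=1.5800, next y-line at t=0.3695; Δt_x=2.0000, Δt_y=1.1547
    y: enter (2,0) at t=0.3695 ← occupied
  → r_4 = 0.3695
beam 5: φ=45°, α=345°
  dir = (cos 345°, sin 345°) = (0.9659, -0.2588); from cell (2,1)
  next x-line at t=0.8179, next y-line at t=1.2364; Δt_x=1.0353, Δt_y=3.8637
    x: enter (3,1) at t=0.8179
    y: enter (3,0) at t=1.2364 ← occupied
  → r_5 = 1.2364
beam 6: φ=90°, α=30°
  dir = (cos 30°, sin 30°) = (0.8660, 0.5000); from cell (2,1)
  next x-line at t=0.9122, next y-line at t=1.3600; Δt_x=1.1547, Δt_y=2.0000
    x: enter (3,1) at t=0.9122
    y: enter (3,2) at t=1.3600 ← occupied
  → r_6 = 1.3600
beam 7: φ=135°, α=75°
  dir = (cos 75°, sin 75°) = (0.2588, 0.9659); from cell (2,1)
  next x-line at t=3.0523, next y-line at t=0.7040; Δt_x=3.8637, Δt_y=1.0353
    y: enter (2,2) at t=0.7040 ← occupied
  → r_7 = 0.7040

ranges = [1.2527, 0.6400, 0.3313, 0.3695, 1.2364, 1.3600, 0.7040]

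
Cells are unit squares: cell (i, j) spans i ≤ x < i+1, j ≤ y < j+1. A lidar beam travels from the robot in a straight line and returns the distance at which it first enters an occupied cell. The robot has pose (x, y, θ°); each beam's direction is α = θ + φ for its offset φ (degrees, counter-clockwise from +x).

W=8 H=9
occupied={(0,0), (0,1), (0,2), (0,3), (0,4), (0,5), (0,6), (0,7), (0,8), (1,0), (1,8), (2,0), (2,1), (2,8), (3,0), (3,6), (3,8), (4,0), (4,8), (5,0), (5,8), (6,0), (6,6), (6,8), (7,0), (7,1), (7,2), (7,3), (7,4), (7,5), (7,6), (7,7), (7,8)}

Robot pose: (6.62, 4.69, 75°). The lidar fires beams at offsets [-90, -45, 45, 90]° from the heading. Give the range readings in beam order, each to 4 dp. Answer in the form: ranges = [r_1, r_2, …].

ranges = [0.3934, 0.4388, 3.8221, 5.8183]

beam 1: φ=-90°, α=345°
  d=(0.9659,-0.2588)  start (6,4)  tX=0.3934 tY=2.6660  stride 1/|dx|=1.0353 1/|dy|=3.8637
    cross x-line → (7,4), t=0.3934 (wall)
  → r_1 = 0.3934
beam 2: φ=-45°, α=30°
  d=(0.8660,0.5000)  start (6,4)  tX=0.4388 tY=0.6200  stride 1/|dx|=1.1547 1/|dy|=2.0000
    cross x-line → (7,4), t=0.4388 (wall)
  → r_2 = 0.4388
beam 3: φ=45°, α=120°
  d=(-0.5000,0.8660)  start (6,4)  tX=1.2400 tY=0.3580  stride 1/|dx|=2.0000 1/|dy|=1.1547
    cross y-line → (6,5), t=0.3580
    cross x-line → (5,5), t=1.2400
    cross y-line → (5,6), t=1.5127
    cross y-line → (5,7), t=2.6674
    cross x-line → (4,7), t=3.2400
    cross y-line → (4,8), t=3.8221 (wall)
  → r_3 = 3.8221
beam 4: φ=90°, α=165°
  d=(-0.9659,0.2588)  start (6,4)  tX=0.6419 tY=1.1977  stride 1/|dx|=1.0353 1/|dy|=3.8637
    cross x-line → (5,4), t=0.6419
    cross y-line → (5,5), t=1.1977
    cross x-line → (4,5), t=1.6771
    cross x-line → (3,5), t=2.7124
    cross x-line → (2,5), t=3.7477
    cross x-line → (1,5), t=4.7830
    cross y-line → (1,6), t=5.0615
    cross x-line → (0,6), t=5.8183 (wall)
  → r_4 = 5.8183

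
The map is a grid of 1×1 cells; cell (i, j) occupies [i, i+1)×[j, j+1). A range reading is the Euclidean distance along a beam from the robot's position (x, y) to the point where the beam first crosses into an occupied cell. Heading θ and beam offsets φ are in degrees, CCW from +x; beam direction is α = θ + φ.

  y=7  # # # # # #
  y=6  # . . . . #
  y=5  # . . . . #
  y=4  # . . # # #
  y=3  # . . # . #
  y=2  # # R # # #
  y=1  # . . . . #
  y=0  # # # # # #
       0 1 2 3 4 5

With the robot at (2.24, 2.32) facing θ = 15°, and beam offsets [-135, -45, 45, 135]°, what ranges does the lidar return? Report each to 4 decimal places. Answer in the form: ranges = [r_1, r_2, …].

beam 1: φ=-135°, α=240°
  dir = (cos 240°, sin 240°) = (-0.5000, -0.8660); from cell (2,2)
  next x-line at t=0.4800, next y-line at t=0.3695; Δt_x=2.0000, Δt_y=1.1547
    y: enter (2,1) at t=0.3695
    x: enter (1,1) at t=0.4800
    y: enter (1,0) at t=1.5242 ← occupied
  → r_1 = 1.5242
beam 2: φ=-45°, α=330°
  dir = (cos 330°, sin 330°) = (0.8660, -0.5000); from cell (2,2)
  next x-line at t=0.8776, next y-line at t=0.6400; Δt_x=1.1547, Δt_y=2.0000
    y: enter (2,1) at t=0.6400
    x: enter (3,1) at t=0.8776
    x: enter (4,1) at t=2.0323
    y: enter (4,0) at t=2.6400 ← occupied
  → r_2 = 2.6400
beam 3: φ=45°, α=60°
  dir = (cos 60°, sin 60°) = (0.5000, 0.8660); from cell (2,2)
  next x-line at t=1.5200, next y-line at t=0.7852; Δt_x=2.0000, Δt_y=1.1547
    y: enter (2,3) at t=0.7852
    x: enter (3,3) at t=1.5200 ← occupied
  → r_3 = 1.5200
beam 4: φ=135°, α=150°
  dir = (cos 150°, sin 150°) = (-0.8660, 0.5000); from cell (2,2)
  next x-line at t=0.2771, next y-line at t=1.3600; Δt_x=1.1547, Δt_y=2.0000
    x: enter (1,2) at t=0.2771 ← occupied
  → r_4 = 0.2771

ranges = [1.5242, 2.6400, 1.5200, 0.2771]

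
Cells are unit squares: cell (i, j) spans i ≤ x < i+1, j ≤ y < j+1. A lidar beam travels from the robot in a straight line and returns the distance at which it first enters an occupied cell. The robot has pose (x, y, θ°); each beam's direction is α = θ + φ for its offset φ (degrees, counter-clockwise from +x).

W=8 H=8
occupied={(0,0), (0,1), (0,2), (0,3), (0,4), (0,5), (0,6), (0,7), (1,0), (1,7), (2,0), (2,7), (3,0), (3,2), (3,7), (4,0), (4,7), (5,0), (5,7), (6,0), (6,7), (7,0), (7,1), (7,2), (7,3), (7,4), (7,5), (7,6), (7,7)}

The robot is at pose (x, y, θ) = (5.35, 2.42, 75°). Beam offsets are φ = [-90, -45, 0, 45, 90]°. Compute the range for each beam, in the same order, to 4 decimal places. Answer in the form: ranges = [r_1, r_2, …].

beam 1: φ=-90°, α=345°
  d=(0.9659,-0.2588)  start (5,2)  tX=0.6729 tY=1.6228  stride 1/|dx|=1.0353 1/|dy|=3.8637
    cross x-line → (6,2), t=0.6729
    cross y-line → (6,1), t=1.6228
    cross x-line → (7,1), t=1.7082 (wall)
  → r_1 = 1.7082
beam 2: φ=-45°, α=30°
  d=(0.8660,0.5000)  start (5,2)  tX=0.7506 tY=1.1600  stride 1/|dx|=1.1547 1/|dy|=2.0000
    cross x-line → (6,2), t=0.7506
    cross y-line → (6,3), t=1.1600
    cross x-line → (7,3), t=1.9053 (wall)
  → r_2 = 1.9053
beam 3: φ=0°, α=75°
  d=(0.2588,0.9659)  start (5,2)  tX=2.5114 tY=0.6005  stride 1/|dx|=3.8637 1/|dy|=1.0353
    cross y-line → (5,3), t=0.6005
    cross y-line → (5,4), t=1.6357
    cross x-line → (6,4), t=2.5114
    cross y-line → (6,5), t=2.6710
    cross y-line → (6,6), t=3.7063
    cross y-line → (6,7), t=4.7416 (wall)
  → r_3 = 4.7416
beam 4: φ=45°, α=120°
  d=(-0.5000,0.8660)  start (5,2)  tX=0.7000 tY=0.6697  stride 1/|dx|=2.0000 1/|dy|=1.1547
    cross y-line → (5,3), t=0.6697
    cross x-line → (4,3), t=0.7000
    cross y-line → (4,4), t=1.8244
    cross x-line → (3,4), t=2.7000
    cross y-line → (3,5), t=2.9791
    cross y-line → (3,6), t=4.1338
    cross x-line → (2,6), t=4.7000
    cross y-line → (2,7), t=5.2885 (wall)
  → r_4 = 5.2885
beam 5: φ=90°, α=165°
  d=(-0.9659,0.2588)  start (5,2)  tX=0.3623 tY=2.2409  stride 1/|dx|=1.0353 1/|dy|=3.8637
    cross x-line → (4,2), t=0.3623
    cross x-line → (3,2), t=1.3976 (wall)
  → r_5 = 1.3976

ranges = [1.7082, 1.9053, 4.7416, 5.2885, 1.3976]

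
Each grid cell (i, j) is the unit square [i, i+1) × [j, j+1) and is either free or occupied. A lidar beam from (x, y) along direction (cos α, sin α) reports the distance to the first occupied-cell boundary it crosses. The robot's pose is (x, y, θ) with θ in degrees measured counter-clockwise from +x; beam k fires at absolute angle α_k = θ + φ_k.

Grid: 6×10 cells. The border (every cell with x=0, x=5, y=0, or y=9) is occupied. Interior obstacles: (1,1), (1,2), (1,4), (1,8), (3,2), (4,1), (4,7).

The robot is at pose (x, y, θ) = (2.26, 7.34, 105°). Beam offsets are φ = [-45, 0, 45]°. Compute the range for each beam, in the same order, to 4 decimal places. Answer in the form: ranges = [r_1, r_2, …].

beam 1: φ=-45°, α=60°
  direction (0.5000, 0.8660); cell (2,7); t to first gridline: x 1.4800, y 0.7621 (then +2.0000 / +1.1547)
    (2,8) via y @ 0.7621
    (3,8) via x @ 1.4800
    (3,9) via y @ 1.9168  # hit
  → r_1 = 1.9168
beam 2: φ=0°, α=105°
  direction (-0.2588, 0.9659); cell (2,7); t to first gridline: x 1.0046, y 0.6833 (then +3.8637 / +1.0353)
    (2,8) via y @ 0.6833
    (1,8) via x @ 1.0046  # hit
  → r_2 = 1.0046
beam 3: φ=45°, α=150°
  direction (-0.8660, 0.5000); cell (2,7); t to first gridline: x 0.3002, y 1.3200 (then +1.1547 / +2.0000)
    (1,7) via x @ 0.3002
    (1,8) via y @ 1.3200  # hit
  → r_3 = 1.3200

ranges = [1.9168, 1.0046, 1.3200]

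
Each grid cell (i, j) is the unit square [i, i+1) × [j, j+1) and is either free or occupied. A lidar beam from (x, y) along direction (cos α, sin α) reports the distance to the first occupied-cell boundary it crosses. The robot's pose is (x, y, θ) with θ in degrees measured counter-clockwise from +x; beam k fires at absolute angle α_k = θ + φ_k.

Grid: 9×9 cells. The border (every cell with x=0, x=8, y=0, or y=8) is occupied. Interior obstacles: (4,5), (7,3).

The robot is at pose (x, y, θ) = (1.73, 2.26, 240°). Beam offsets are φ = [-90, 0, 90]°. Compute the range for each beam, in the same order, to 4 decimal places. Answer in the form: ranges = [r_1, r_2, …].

beam 1: φ=-90°, α=150°
  d=(-0.8660,0.5000)  start (1,2)  tX=0.8429 tY=1.4800  stride 1/|dx|=1.1547 1/|dy|=2.0000
    cross x-line → (0,2), t=0.8429 (wall)
  → r_1 = 0.8429
beam 2: φ=0°, α=240°
  d=(-0.5000,-0.8660)  start (1,2)  tX=1.4600 tY=0.3002  stride 1/|dx|=2.0000 1/|dy|=1.1547
    cross y-line → (1,1), t=0.3002
    cross y-line → (1,0), t=1.4549 (wall)
  → r_2 = 1.4549
beam 3: φ=90°, α=330°
  d=(0.8660,-0.5000)  start (1,2)  tX=0.3118 tY=0.5200  stride 1/|dx|=1.1547 1/|dy|=2.0000
    cross x-line → (2,2), t=0.3118
    cross y-line → (2,1), t=0.5200
    cross x-line → (3,1), t=1.4665
    cross y-line → (3,0), t=2.5200 (wall)
  → r_3 = 2.5200

ranges = [0.8429, 1.4549, 2.5200]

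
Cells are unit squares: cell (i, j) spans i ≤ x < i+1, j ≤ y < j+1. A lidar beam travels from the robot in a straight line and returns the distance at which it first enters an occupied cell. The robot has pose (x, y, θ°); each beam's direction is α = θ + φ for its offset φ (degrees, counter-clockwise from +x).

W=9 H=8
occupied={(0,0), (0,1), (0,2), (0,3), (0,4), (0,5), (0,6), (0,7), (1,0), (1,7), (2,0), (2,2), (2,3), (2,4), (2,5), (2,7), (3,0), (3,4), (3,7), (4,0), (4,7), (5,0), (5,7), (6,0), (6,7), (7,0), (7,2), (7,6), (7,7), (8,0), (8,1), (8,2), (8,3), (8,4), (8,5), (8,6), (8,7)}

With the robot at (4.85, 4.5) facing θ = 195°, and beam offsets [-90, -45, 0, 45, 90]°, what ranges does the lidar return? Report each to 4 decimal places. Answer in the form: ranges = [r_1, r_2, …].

ranges = [2.5882, 0.9815, 0.8800, 4.0415, 3.6235]

beam 1: φ=-90°, α=105°
  d=(-0.2588,0.9659)  start (4,4)  tX=3.2841 tY=0.5176  stride 1/|dx|=3.8637 1/|dy|=1.0353
    cross y-line → (4,5), t=0.5176
    cross y-line → (4,6), t=1.5529
    cross y-line → (4,7), t=2.5882 (wall)
  → r_1 = 2.5882
beam 2: φ=-45°, α=150°
  d=(-0.8660,0.5000)  start (4,4)  tX=0.9815 tY=1.0000  stride 1/|dx|=1.1547 1/|dy|=2.0000
    cross x-line → (3,4), t=0.9815 (wall)
  → r_2 = 0.9815
beam 3: φ=0°, α=195°
  d=(-0.9659,-0.2588)  start (4,4)  tX=0.8800 tY=1.9319  stride 1/|dx|=1.0353 1/|dy|=3.8637
    cross x-line → (3,4), t=0.8800 (wall)
  → r_3 = 0.8800
beam 4: φ=45°, α=240°
  d=(-0.5000,-0.8660)  start (4,4)  tX=1.7000 tY=0.5774  stride 1/|dx|=2.0000 1/|dy|=1.1547
    cross y-line → (4,3), t=0.5774
    cross x-line → (3,3), t=1.7000
    cross y-line → (3,2), t=1.7321
    cross y-line → (3,1), t=2.8868
    cross x-line → (2,1), t=3.7000
    cross y-line → (2,0), t=4.0415 (wall)
  → r_4 = 4.0415
beam 5: φ=90°, α=285°
  d=(0.2588,-0.9659)  start (4,4)  tX=0.5796 tY=0.5176  stride 1/|dx|=3.8637 1/|dy|=1.0353
    cross y-line → (4,3), t=0.5176
    cross x-line → (5,3), t=0.5796
    cross y-line → (5,2), t=1.5529
    cross y-line → (5,1), t=2.5882
    cross y-line → (5,0), t=3.6235 (wall)
  → r_5 = 3.6235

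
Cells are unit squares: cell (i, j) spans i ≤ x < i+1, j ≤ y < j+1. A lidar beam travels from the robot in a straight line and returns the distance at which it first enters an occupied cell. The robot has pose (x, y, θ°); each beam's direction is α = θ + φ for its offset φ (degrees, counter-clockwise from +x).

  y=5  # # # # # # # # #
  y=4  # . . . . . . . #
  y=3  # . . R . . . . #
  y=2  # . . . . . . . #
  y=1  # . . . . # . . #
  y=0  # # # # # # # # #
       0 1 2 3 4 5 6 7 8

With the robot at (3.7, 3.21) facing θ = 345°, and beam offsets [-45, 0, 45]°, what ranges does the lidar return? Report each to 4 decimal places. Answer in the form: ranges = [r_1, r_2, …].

beam 1: φ=-45°, α=300°
  dir = (cos 300°, sin 300°) = (0.5000, -0.8660); from cell (3,3)
  next x-line at t=0.6000, next y-line at t=0.2425; Δt_x=2.0000, Δt_y=1.1547
    y: enter (3,2) at t=0.2425
    x: enter (4,2) at t=0.6000
    y: enter (4,1) at t=1.3972
    y: enter (4,0) at t=2.5519 ← occupied
  → r_1 = 2.5519
beam 2: φ=0°, α=345°
  dir = (cos 345°, sin 345°) = (0.9659, -0.2588); from cell (3,3)
  next x-line at t=0.3106, next y-line at t=0.8114; Δt_x=1.0353, Δt_y=3.8637
    x: enter (4,3) at t=0.3106
    y: enter (4,2) at t=0.8114
    x: enter (5,2) at t=1.3459
    x: enter (6,2) at t=2.3811
    x: enter (7,2) at t=3.4164
    x: enter (8,2) at t=4.4517 ← occupied
  → r_2 = 4.4517
beam 3: φ=45°, α=30°
  dir = (cos 30°, sin 30°) = (0.8660, 0.5000); from cell (3,3)
  next x-line at t=0.3464, next y-line at t=1.5800; Δt_x=1.1547, Δt_y=2.0000
    x: enter (4,3) at t=0.3464
    x: enter (5,3) at t=1.5011
    y: enter (5,4) at t=1.5800
    x: enter (6,4) at t=2.6558
    y: enter (6,5) at t=3.5800 ← occupied
  → r_3 = 3.5800

ranges = [2.5519, 4.4517, 3.5800]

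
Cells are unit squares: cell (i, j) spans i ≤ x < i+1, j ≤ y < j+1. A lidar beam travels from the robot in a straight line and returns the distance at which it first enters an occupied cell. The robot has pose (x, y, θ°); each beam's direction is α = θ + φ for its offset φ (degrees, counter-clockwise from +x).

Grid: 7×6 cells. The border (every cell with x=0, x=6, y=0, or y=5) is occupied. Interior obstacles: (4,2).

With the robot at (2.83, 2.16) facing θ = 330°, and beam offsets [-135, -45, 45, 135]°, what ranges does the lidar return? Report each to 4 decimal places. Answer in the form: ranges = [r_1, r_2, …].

beam 1: φ=-135°, α=195°
  cosα=-0.9659 sinα=-0.2588 | (2,2) | tMaxX 0.8593 tMaxY 0.6182 | tΔX 1.0353 tΔY 3.8637
    t=0.6182 [y] (2,1)
    t=0.8593 [x] (1,1)
    t=1.8946 [x] (0,1) — stop
  → r_1 = 1.8946
beam 2: φ=-45°, α=285°
  cosα=0.2588 sinα=-0.9659 | (2,2) | tMaxX 0.6568 tMaxY 0.1656 | tΔX 3.8637 tΔY 1.0353
    t=0.1656 [y] (2,1)
    t=0.6568 [x] (3,1)
    t=1.2009 [y] (3,0) — stop
  → r_2 = 1.2009
beam 3: φ=45°, α=15°
  cosα=0.9659 sinα=0.2588 | (2,2) | tMaxX 0.1760 tMaxY 3.2455 | tΔX 1.0353 tΔY 3.8637
    t=0.1760 [x] (3,2)
    t=1.2113 [x] (4,2) — stop
  → r_3 = 1.2113
beam 4: φ=135°, α=105°
  cosα=-0.2588 sinα=0.9659 | (2,2) | tMaxX 3.2069 tMaxY 0.8696 | tΔX 3.8637 tΔY 1.0353
    t=0.8696 [y] (2,3)
    t=1.9049 [y] (2,4)
    t=2.9402 [y] (2,5) — stop
  → r_4 = 2.9402

ranges = [1.8946, 1.2009, 1.2113, 2.9402]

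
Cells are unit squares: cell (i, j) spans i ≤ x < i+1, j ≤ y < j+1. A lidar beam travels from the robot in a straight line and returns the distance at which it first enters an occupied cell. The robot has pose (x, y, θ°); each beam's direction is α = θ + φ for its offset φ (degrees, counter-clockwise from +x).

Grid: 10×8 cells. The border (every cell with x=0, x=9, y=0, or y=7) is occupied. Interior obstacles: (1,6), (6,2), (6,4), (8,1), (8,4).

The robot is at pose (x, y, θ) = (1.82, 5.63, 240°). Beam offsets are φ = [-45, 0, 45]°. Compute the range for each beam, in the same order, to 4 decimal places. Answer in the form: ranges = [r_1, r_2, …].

ranges = [0.8489, 1.6400, 4.7933]

beam 1: φ=-45°, α=195°
  direction (-0.9659, -0.2588); cell (1,5); t to first gridline: x 0.8489, y 2.4341 (then +1.0353 / +3.8637)
    (0,5) via x @ 0.8489  # hit
  → r_1 = 0.8489
beam 2: φ=0°, α=240°
  direction (-0.5000, -0.8660); cell (1,5); t to first gridline: x 1.6400, y 0.7275 (then +2.0000 / +1.1547)
    (1,4) via y @ 0.7275
    (0,4) via x @ 1.6400  # hit
  → r_2 = 1.6400
beam 3: φ=45°, α=285°
  direction (0.2588, -0.9659); cell (1,5); t to first gridline: x 0.6955, y 0.6522 (then +3.8637 / +1.0353)
    (1,4) via y @ 0.6522
    (2,4) via x @ 0.6955
    (2,3) via y @ 1.6875
    (2,2) via y @ 2.7228
    (2,1) via y @ 3.7581
    (3,1) via x @ 4.5592
    (3,0) via y @ 4.7933  # hit
  → r_3 = 4.7933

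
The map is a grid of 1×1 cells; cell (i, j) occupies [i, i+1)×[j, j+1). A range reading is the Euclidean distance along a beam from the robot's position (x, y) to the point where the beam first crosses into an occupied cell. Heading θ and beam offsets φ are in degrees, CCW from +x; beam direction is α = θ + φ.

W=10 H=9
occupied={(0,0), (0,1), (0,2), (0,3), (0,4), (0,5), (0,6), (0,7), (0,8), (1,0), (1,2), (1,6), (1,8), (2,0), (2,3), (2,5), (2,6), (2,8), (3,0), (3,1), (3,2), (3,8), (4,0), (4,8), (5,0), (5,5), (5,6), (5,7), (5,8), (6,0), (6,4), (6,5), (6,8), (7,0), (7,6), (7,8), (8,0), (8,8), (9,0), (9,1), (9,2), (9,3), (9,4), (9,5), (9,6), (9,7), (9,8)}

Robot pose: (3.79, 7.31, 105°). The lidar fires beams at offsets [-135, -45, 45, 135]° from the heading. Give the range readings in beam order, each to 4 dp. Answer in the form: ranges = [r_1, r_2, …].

ranges = [1.3972, 0.7967, 1.3800, 1.5800]

beam 1: φ=-135°, α=330°
  cosα=0.8660 sinα=-0.5000 | (3,7) | tMaxX 0.2425 tMaxY 0.6200 | tΔX 1.1547 tΔY 2.0000
    t=0.2425 [x] (4,7)
    t=0.6200 [y] (4,6)
    t=1.3972 [x] (5,6) — stop
  → r_1 = 1.3972
beam 2: φ=-45°, α=60°
  cosα=0.5000 sinα=0.8660 | (3,7) | tMaxX 0.4200 tMaxY 0.7967 | tΔX 2.0000 tΔY 1.1547
    t=0.4200 [x] (4,7)
    t=0.7967 [y] (4,8) — stop
  → r_2 = 0.7967
beam 3: φ=45°, α=150°
  cosα=-0.8660 sinα=0.5000 | (3,7) | tMaxX 0.9122 tMaxY 1.3800 | tΔX 1.1547 tΔY 2.0000
    t=0.9122 [x] (2,7)
    t=1.3800 [y] (2,8) — stop
  → r_3 = 1.3800
beam 4: φ=135°, α=240°
  cosα=-0.5000 sinα=-0.8660 | (3,7) | tMaxX 1.5800 tMaxY 0.3580 | tΔX 2.0000 tΔY 1.1547
    t=0.3580 [y] (3,6)
    t=1.5127 [y] (3,5)
    t=1.5800 [x] (2,5) — stop
  → r_4 = 1.5800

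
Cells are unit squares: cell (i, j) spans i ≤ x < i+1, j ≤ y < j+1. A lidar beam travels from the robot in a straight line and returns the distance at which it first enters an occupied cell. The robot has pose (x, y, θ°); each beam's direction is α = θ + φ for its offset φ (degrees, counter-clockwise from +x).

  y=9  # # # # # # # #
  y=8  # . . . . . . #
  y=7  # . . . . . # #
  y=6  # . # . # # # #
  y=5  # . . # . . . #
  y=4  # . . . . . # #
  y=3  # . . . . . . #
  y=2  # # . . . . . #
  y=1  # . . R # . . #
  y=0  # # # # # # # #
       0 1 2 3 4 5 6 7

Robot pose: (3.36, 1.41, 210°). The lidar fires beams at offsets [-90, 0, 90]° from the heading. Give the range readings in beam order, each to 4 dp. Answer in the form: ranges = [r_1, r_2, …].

ranges = [4.7200, 0.8200, 0.4734]

beam 1: φ=-90°, α=120°
  d=(-0.5000,0.8660)  start (3,1)  tX=0.7200 tY=0.6813  stride 1/|dx|=2.0000 1/|dy|=1.1547
    cross y-line → (3,2), t=0.6813
    cross x-line → (2,2), t=0.7200
    cross y-line → (2,3), t=1.8360
    cross x-line → (1,3), t=2.7200
    cross y-line → (1,4), t=2.9907
    cross y-line → (1,5), t=4.1454
    cross x-line → (0,5), t=4.7200 (wall)
  → r_1 = 4.7200
beam 2: φ=0°, α=210°
  d=(-0.8660,-0.5000)  start (3,1)  tX=0.4157 tY=0.8200  stride 1/|dx|=1.1547 1/|dy|=2.0000
    cross x-line → (2,1), t=0.4157
    cross y-line → (2,0), t=0.8200 (wall)
  → r_2 = 0.8200
beam 3: φ=90°, α=300°
  d=(0.5000,-0.8660)  start (3,1)  tX=1.2800 tY=0.4734  stride 1/|dx|=2.0000 1/|dy|=1.1547
    cross y-line → (3,0), t=0.4734 (wall)
  → r_3 = 0.4734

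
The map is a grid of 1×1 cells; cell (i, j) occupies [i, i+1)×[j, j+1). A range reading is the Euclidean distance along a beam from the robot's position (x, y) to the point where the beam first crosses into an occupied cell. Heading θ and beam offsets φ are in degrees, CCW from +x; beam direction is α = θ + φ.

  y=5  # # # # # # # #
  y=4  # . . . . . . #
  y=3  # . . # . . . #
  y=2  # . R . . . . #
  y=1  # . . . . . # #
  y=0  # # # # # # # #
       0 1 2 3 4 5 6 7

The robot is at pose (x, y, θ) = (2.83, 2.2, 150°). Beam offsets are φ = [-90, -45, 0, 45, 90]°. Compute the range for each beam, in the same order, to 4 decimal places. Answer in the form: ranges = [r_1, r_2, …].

ranges = [0.9238, 2.8988, 2.1131, 1.8946, 1.3856]

beam 1: φ=-90°, α=60°
  cosα=0.5000 sinα=0.8660 | (2,2) | tMaxX 0.3400 tMaxY 0.9238 | tΔX 2.0000 tΔY 1.1547
    t=0.3400 [x] (3,2)
    t=0.9238 [y] (3,3) — stop
  → r_1 = 0.9238
beam 2: φ=-45°, α=105°
  cosα=-0.2588 sinα=0.9659 | (2,2) | tMaxX 3.2069 tMaxY 0.8282 | tΔX 3.8637 tΔY 1.0353
    t=0.8282 [y] (2,3)
    t=1.8635 [y] (2,4)
    t=2.8988 [y] (2,5) — stop
  → r_2 = 2.8988
beam 3: φ=0°, α=150°
  cosα=-0.8660 sinα=0.5000 | (2,2) | tMaxX 0.9584 tMaxY 1.6000 | tΔX 1.1547 tΔY 2.0000
    t=0.9584 [x] (1,2)
    t=1.6000 [y] (1,3)
    t=2.1131 [x] (0,3) — stop
  → r_3 = 2.1131
beam 4: φ=45°, α=195°
  cosα=-0.9659 sinα=-0.2588 | (2,2) | tMaxX 0.8593 tMaxY 0.7727 | tΔX 1.0353 tΔY 3.8637
    t=0.7727 [y] (2,1)
    t=0.8593 [x] (1,1)
    t=1.8946 [x] (0,1) — stop
  → r_4 = 1.8946
beam 5: φ=90°, α=240°
  cosα=-0.5000 sinα=-0.8660 | (2,2) | tMaxX 1.6600 tMaxY 0.2309 | tΔX 2.0000 tΔY 1.1547
    t=0.2309 [y] (2,1)
    t=1.3856 [y] (2,0) — stop
  → r_5 = 1.3856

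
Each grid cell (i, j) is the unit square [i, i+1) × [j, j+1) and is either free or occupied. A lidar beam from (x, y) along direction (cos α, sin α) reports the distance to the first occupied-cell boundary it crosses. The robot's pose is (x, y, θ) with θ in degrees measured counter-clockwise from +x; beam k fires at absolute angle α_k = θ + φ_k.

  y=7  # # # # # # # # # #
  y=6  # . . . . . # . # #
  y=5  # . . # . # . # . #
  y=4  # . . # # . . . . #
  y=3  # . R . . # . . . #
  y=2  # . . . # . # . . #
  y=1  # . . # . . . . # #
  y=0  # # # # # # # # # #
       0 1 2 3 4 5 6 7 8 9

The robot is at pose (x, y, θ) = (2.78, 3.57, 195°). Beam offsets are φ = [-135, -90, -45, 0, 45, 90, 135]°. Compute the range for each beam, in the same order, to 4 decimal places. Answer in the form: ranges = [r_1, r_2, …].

beam 1: φ=-135°, α=60°
  cosα=0.5000 sinα=0.8660 | (2,3) | tMaxX 0.4400 tMaxY 0.4965 | tΔX 2.0000 tΔY 1.1547
    t=0.4400 [x] (3,3)
    t=0.4965 [y] (3,4) — stop
  → r_1 = 0.4965
beam 2: φ=-90°, α=105°
  cosα=-0.2588 sinα=0.9659 | (2,3) | tMaxX 3.0137 tMaxY 0.4452 | tΔX 3.8637 tΔY 1.0353
    t=0.4452 [y] (2,4)
    t=1.4804 [y] (2,5)
    t=2.5157 [y] (2,6)
    t=3.0137 [x] (1,6)
    t=3.5510 [y] (1,7) — stop
  → r_2 = 3.5510
beam 3: φ=-45°, α=150°
  cosα=-0.8660 sinα=0.5000 | (2,3) | tMaxX 0.9007 tMaxY 0.8600 | tΔX 1.1547 tΔY 2.0000
    t=0.8600 [y] (2,4)
    t=0.9007 [x] (1,4)
    t=2.0554 [x] (0,4) — stop
  → r_3 = 2.0554
beam 4: φ=0°, α=195°
  cosα=-0.9659 sinα=-0.2588 | (2,3) | tMaxX 0.8075 tMaxY 2.2023 | tΔX 1.0353 tΔY 3.8637
    t=0.8075 [x] (1,3)
    t=1.8428 [x] (0,3) — stop
  → r_4 = 1.8428
beam 5: φ=45°, α=240°
  cosα=-0.5000 sinα=-0.8660 | (2,3) | tMaxX 1.5600 tMaxY 0.6582 | tΔX 2.0000 tΔY 1.1547
    t=0.6582 [y] (2,2)
    t=1.5600 [x] (1,2)
    t=1.8129 [y] (1,1)
    t=2.9676 [y] (1,0) — stop
  → r_5 = 2.9676
beam 6: φ=90°, α=285°
  cosα=0.2588 sinα=-0.9659 | (2,3) | tMaxX 0.8500 tMaxY 0.5901 | tΔX 3.8637 tΔY 1.0353
    t=0.5901 [y] (2,2)
    t=0.8500 [x] (3,2)
    t=1.6254 [y] (3,1) — stop
  → r_6 = 1.6254
beam 7: φ=135°, α=330°
  cosα=0.8660 sinα=-0.5000 | (2,3) | tMaxX 0.2540 tMaxY 1.1400 | tΔX 1.1547 tΔY 2.0000
    t=0.2540 [x] (3,3)
    t=1.1400 [y] (3,2)
    t=1.4087 [x] (4,2) — stop
  → r_7 = 1.4087

ranges = [0.4965, 3.5510, 2.0554, 1.8428, 2.9676, 1.6254, 1.4087]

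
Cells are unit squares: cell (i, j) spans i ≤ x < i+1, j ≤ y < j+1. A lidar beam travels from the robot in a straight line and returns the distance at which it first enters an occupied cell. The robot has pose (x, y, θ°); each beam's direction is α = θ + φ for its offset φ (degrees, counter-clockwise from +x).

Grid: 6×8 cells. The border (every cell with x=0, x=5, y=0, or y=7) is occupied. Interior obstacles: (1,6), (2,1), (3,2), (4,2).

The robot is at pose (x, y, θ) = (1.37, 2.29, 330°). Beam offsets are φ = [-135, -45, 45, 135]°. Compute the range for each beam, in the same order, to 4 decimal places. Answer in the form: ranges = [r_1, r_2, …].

ranges = [0.3831, 1.3355, 1.6875, 1.4296]

beam 1: φ=-135°, α=195°
  direction (-0.9659, -0.2588); cell (1,2); t to first gridline: x 0.3831, y 1.1205 (then +1.0353 / +3.8637)
    (0,2) via x @ 0.3831  # hit
  → r_1 = 0.3831
beam 2: φ=-45°, α=285°
  direction (0.2588, -0.9659); cell (1,2); t to first gridline: x 2.4341, y 0.3002 (then +3.8637 / +1.0353)
    (1,1) via y @ 0.3002
    (1,0) via y @ 1.3355  # hit
  → r_2 = 1.3355
beam 3: φ=45°, α=15°
  direction (0.9659, 0.2588); cell (1,2); t to first gridline: x 0.6522, y 2.7432 (then +1.0353 / +3.8637)
    (2,2) via x @ 0.6522
    (3,2) via x @ 1.6875  # hit
  → r_3 = 1.6875
beam 4: φ=135°, α=105°
  direction (-0.2588, 0.9659); cell (1,2); t to first gridline: x 1.4296, y 0.7350 (then +3.8637 / +1.0353)
    (1,3) via y @ 0.7350
    (0,3) via x @ 1.4296  # hit
  → r_4 = 1.4296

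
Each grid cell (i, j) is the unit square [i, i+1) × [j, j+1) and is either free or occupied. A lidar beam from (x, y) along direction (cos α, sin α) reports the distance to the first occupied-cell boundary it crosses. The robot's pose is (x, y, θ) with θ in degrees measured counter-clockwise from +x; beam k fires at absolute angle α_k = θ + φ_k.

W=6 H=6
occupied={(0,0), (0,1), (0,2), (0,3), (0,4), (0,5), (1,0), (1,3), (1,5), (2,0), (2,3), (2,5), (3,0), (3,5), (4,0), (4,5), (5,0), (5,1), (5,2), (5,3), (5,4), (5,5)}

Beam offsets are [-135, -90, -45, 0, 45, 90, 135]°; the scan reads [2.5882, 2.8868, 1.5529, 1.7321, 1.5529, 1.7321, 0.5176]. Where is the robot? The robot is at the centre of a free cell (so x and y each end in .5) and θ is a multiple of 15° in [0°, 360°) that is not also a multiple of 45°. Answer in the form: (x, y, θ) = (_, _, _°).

(x, y, θ) = (3.5, 3.5, 30°)

Enumerate (i+0.5, j+0.5, θ) over the 14 free cells and 16 admissible headings. For each, cast all 7 beams and compare to the given ranges.
  (3.5, 1.5, 75°): beam 1 = 0.5774 ≠ 2.5882 ✗
  (4.5, 2.5, 285°): beam 1 = 1.7321 ≠ 2.5882 ✗
  (3.5, 3.5, 345°): beam 1 = 0.5774 ≠ 2.5882 ✗
  …
  (3.5, 3.5, 30°): r_1=2.5882, r_2=2.8868, r_3=1.5529, r_4=1.7321, r_5=1.5529, r_6=1.7321, r_7=0.5176 — all match ✓
Only this pose fits every beam.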